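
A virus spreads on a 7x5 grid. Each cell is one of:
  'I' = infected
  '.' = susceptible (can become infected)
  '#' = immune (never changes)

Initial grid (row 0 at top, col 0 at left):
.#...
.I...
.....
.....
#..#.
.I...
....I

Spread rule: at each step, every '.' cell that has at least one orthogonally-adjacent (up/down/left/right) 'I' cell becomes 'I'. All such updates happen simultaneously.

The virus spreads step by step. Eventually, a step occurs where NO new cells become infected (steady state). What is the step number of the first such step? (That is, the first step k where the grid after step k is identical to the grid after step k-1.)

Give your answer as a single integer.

Step 0 (initial): 3 infected
Step 1: +9 new -> 12 infected
Step 2: +11 new -> 23 infected
Step 3: +6 new -> 29 infected
Step 4: +3 new -> 32 infected
Step 5: +0 new -> 32 infected

Answer: 5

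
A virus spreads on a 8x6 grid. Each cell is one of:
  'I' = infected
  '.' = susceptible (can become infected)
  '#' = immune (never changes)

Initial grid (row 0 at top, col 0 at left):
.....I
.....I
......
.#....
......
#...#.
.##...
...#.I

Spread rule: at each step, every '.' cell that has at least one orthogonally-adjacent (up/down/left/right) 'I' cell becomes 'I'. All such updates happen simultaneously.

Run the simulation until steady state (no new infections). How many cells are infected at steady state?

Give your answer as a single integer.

Answer: 38

Derivation:
Step 0 (initial): 3 infected
Step 1: +5 new -> 8 infected
Step 2: +6 new -> 14 infected
Step 3: +6 new -> 20 infected
Step 4: +6 new -> 26 infected
Step 5: +6 new -> 32 infected
Step 6: +3 new -> 35 infected
Step 7: +2 new -> 37 infected
Step 8: +1 new -> 38 infected
Step 9: +0 new -> 38 infected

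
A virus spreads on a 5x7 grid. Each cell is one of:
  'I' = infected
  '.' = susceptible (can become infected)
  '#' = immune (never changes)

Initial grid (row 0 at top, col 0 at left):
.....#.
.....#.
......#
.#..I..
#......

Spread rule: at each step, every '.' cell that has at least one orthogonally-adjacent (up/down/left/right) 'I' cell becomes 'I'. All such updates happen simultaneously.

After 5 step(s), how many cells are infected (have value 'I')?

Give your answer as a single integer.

Answer: 24

Derivation:
Step 0 (initial): 1 infected
Step 1: +4 new -> 5 infected
Step 2: +7 new -> 12 infected
Step 3: +5 new -> 17 infected
Step 4: +4 new -> 21 infected
Step 5: +3 new -> 24 infected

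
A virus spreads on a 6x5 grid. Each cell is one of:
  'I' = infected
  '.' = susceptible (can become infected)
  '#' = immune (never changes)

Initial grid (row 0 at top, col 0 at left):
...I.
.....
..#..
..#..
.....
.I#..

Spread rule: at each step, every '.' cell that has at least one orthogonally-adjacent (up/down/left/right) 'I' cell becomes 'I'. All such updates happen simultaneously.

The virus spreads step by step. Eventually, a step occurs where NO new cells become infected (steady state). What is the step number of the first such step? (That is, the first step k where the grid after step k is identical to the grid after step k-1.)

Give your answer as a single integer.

Answer: 6

Derivation:
Step 0 (initial): 2 infected
Step 1: +5 new -> 7 infected
Step 2: +7 new -> 14 infected
Step 3: +7 new -> 21 infected
Step 4: +5 new -> 26 infected
Step 5: +1 new -> 27 infected
Step 6: +0 new -> 27 infected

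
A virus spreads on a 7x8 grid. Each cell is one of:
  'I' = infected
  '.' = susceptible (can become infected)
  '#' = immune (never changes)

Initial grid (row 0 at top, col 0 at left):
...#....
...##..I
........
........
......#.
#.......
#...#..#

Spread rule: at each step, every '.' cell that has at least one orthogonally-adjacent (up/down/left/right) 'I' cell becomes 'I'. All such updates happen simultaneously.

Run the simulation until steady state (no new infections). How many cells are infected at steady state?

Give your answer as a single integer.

Step 0 (initial): 1 infected
Step 1: +3 new -> 4 infected
Step 2: +4 new -> 8 infected
Step 3: +4 new -> 12 infected
Step 4: +4 new -> 16 infected
Step 5: +4 new -> 20 infected
Step 6: +5 new -> 25 infected
Step 7: +6 new -> 31 infected
Step 8: +6 new -> 37 infected
Step 9: +6 new -> 43 infected
Step 10: +4 new -> 47 infected
Step 11: +1 new -> 48 infected
Step 12: +0 new -> 48 infected

Answer: 48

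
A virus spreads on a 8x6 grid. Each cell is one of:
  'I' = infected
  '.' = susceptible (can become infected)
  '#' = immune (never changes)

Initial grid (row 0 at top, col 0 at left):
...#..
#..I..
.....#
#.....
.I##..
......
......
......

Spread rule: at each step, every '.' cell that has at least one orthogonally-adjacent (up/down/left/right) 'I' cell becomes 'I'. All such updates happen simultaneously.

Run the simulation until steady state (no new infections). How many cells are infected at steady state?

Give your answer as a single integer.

Step 0 (initial): 2 infected
Step 1: +6 new -> 8 infected
Step 2: +12 new -> 20 infected
Step 3: +8 new -> 28 infected
Step 4: +7 new -> 35 infected
Step 5: +4 new -> 39 infected
Step 6: +2 new -> 41 infected
Step 7: +1 new -> 42 infected
Step 8: +0 new -> 42 infected

Answer: 42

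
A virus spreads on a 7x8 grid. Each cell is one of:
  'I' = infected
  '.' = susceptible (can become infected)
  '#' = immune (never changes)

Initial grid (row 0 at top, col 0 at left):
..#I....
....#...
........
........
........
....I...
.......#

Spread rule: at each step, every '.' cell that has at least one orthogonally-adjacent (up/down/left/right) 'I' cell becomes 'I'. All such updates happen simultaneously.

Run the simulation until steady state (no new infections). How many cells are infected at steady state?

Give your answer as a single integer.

Answer: 53

Derivation:
Step 0 (initial): 2 infected
Step 1: +6 new -> 8 infected
Step 2: +10 new -> 18 infected
Step 3: +13 new -> 31 infected
Step 4: +12 new -> 43 infected
Step 5: +8 new -> 51 infected
Step 6: +2 new -> 53 infected
Step 7: +0 new -> 53 infected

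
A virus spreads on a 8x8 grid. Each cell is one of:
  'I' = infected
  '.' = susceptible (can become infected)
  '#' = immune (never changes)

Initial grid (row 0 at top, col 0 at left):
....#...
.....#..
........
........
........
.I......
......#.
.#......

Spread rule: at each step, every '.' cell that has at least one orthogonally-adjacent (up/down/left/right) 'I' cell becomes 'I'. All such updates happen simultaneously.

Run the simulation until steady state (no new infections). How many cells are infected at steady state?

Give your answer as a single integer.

Answer: 60

Derivation:
Step 0 (initial): 1 infected
Step 1: +4 new -> 5 infected
Step 2: +6 new -> 11 infected
Step 3: +8 new -> 19 infected
Step 4: +8 new -> 27 infected
Step 5: +9 new -> 36 infected
Step 6: +8 new -> 44 infected
Step 7: +7 new -> 51 infected
Step 8: +3 new -> 54 infected
Step 9: +2 new -> 56 infected
Step 10: +2 new -> 58 infected
Step 11: +2 new -> 60 infected
Step 12: +0 new -> 60 infected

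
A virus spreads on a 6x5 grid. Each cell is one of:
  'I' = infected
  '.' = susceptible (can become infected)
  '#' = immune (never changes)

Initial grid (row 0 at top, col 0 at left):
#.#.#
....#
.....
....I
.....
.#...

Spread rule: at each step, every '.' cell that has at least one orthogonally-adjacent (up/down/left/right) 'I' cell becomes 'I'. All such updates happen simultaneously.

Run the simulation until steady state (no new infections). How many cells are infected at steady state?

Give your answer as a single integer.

Step 0 (initial): 1 infected
Step 1: +3 new -> 4 infected
Step 2: +4 new -> 8 infected
Step 3: +5 new -> 13 infected
Step 4: +6 new -> 19 infected
Step 5: +3 new -> 22 infected
Step 6: +3 new -> 25 infected
Step 7: +0 new -> 25 infected

Answer: 25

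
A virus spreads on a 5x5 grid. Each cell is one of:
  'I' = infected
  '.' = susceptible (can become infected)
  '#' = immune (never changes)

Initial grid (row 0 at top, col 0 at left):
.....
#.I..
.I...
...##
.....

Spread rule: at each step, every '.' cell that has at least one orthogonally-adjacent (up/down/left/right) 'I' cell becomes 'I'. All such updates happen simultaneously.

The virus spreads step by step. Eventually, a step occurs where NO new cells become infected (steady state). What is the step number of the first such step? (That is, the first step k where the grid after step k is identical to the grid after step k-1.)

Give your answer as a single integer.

Answer: 6

Derivation:
Step 0 (initial): 2 infected
Step 1: +6 new -> 8 infected
Step 2: +7 new -> 15 infected
Step 3: +5 new -> 20 infected
Step 4: +1 new -> 21 infected
Step 5: +1 new -> 22 infected
Step 6: +0 new -> 22 infected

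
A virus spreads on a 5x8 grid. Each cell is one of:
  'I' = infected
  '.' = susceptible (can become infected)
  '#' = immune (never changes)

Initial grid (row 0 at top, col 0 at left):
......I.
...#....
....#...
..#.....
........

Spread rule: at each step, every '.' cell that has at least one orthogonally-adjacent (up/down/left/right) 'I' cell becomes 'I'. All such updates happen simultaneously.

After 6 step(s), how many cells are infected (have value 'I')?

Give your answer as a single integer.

Step 0 (initial): 1 infected
Step 1: +3 new -> 4 infected
Step 2: +4 new -> 8 infected
Step 3: +5 new -> 13 infected
Step 4: +4 new -> 17 infected
Step 5: +5 new -> 22 infected
Step 6: +5 new -> 27 infected

Answer: 27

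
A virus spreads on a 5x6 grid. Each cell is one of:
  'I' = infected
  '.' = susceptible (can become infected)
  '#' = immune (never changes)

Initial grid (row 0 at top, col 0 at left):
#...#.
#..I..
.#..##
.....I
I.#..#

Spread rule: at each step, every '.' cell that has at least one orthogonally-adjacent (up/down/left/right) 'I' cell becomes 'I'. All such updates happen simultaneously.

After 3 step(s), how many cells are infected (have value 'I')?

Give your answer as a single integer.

Step 0 (initial): 3 infected
Step 1: +7 new -> 10 infected
Step 2: +8 new -> 18 infected
Step 3: +4 new -> 22 infected

Answer: 22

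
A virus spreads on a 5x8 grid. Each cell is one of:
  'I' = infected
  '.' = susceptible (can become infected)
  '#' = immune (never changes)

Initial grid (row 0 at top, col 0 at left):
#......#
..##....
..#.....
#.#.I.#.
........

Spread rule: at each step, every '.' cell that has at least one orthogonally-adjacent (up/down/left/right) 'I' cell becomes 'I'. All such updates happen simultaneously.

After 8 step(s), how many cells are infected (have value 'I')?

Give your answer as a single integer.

Answer: 32

Derivation:
Step 0 (initial): 1 infected
Step 1: +4 new -> 5 infected
Step 2: +5 new -> 10 infected
Step 3: +5 new -> 15 infected
Step 4: +6 new -> 21 infected
Step 5: +6 new -> 27 infected
Step 6: +2 new -> 29 infected
Step 7: +2 new -> 31 infected
Step 8: +1 new -> 32 infected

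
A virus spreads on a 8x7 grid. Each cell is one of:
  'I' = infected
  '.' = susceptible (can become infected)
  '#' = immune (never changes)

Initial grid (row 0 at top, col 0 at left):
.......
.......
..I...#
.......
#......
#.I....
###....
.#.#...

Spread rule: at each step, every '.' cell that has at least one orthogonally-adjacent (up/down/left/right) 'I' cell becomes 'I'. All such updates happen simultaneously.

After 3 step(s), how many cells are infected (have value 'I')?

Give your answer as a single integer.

Step 0 (initial): 2 infected
Step 1: +7 new -> 9 infected
Step 2: +11 new -> 20 infected
Step 3: +10 new -> 30 infected

Answer: 30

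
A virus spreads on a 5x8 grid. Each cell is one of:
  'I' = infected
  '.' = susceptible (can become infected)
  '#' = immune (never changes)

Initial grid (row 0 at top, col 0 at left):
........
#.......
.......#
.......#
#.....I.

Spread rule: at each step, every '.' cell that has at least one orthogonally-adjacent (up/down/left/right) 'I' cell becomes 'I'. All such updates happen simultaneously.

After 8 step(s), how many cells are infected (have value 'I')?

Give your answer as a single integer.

Step 0 (initial): 1 infected
Step 1: +3 new -> 4 infected
Step 2: +3 new -> 7 infected
Step 3: +4 new -> 11 infected
Step 4: +6 new -> 17 infected
Step 5: +6 new -> 23 infected
Step 6: +4 new -> 27 infected
Step 7: +4 new -> 31 infected
Step 8: +3 new -> 34 infected

Answer: 34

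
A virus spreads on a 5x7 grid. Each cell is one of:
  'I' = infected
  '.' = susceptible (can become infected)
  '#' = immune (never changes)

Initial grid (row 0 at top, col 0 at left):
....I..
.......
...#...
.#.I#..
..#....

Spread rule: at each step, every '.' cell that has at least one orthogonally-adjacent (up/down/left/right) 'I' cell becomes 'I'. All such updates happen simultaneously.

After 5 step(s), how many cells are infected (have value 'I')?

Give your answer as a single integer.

Step 0 (initial): 2 infected
Step 1: +5 new -> 7 infected
Step 2: +7 new -> 14 infected
Step 3: +6 new -> 20 infected
Step 4: +6 new -> 26 infected
Step 5: +3 new -> 29 infected

Answer: 29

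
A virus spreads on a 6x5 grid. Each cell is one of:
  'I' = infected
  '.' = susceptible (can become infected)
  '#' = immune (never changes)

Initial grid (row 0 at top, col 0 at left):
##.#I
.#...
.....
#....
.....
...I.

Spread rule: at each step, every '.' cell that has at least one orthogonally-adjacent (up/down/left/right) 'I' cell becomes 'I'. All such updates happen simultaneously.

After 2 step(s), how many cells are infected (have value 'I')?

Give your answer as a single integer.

Answer: 12

Derivation:
Step 0 (initial): 2 infected
Step 1: +4 new -> 6 infected
Step 2: +6 new -> 12 infected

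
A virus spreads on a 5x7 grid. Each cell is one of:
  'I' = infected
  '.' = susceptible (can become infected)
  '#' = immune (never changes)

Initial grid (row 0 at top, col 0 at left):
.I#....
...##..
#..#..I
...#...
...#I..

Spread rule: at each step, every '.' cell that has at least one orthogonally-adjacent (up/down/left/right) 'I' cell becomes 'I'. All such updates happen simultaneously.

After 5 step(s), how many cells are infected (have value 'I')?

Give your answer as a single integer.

Answer: 28

Derivation:
Step 0 (initial): 3 infected
Step 1: +7 new -> 10 infected
Step 2: +8 new -> 18 infected
Step 3: +3 new -> 21 infected
Step 4: +4 new -> 25 infected
Step 5: +3 new -> 28 infected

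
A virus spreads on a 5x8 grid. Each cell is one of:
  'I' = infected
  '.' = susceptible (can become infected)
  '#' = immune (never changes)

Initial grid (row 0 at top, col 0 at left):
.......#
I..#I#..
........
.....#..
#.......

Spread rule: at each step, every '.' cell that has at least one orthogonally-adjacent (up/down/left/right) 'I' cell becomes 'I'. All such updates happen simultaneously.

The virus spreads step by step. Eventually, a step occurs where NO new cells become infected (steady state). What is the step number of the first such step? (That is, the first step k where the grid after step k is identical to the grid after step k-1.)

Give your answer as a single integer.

Step 0 (initial): 2 infected
Step 1: +5 new -> 7 infected
Step 2: +9 new -> 16 infected
Step 3: +7 new -> 23 infected
Step 4: +7 new -> 30 infected
Step 5: +4 new -> 34 infected
Step 6: +1 new -> 35 infected
Step 7: +0 new -> 35 infected

Answer: 7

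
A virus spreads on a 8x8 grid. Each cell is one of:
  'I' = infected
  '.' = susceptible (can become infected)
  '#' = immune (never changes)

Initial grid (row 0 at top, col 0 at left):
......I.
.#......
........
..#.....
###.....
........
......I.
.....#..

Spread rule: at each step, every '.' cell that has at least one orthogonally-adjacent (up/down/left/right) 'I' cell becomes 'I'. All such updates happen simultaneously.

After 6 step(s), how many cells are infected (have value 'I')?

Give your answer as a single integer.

Answer: 51

Derivation:
Step 0 (initial): 2 infected
Step 1: +7 new -> 9 infected
Step 2: +9 new -> 18 infected
Step 3: +10 new -> 28 infected
Step 4: +9 new -> 37 infected
Step 5: +8 new -> 45 infected
Step 6: +6 new -> 51 infected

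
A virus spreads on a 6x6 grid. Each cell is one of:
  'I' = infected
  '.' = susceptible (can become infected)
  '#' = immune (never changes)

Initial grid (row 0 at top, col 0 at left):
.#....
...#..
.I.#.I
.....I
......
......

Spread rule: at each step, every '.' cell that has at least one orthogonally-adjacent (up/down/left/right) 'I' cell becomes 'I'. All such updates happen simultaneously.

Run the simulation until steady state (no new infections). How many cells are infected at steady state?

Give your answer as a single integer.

Step 0 (initial): 3 infected
Step 1: +8 new -> 11 infected
Step 2: +10 new -> 21 infected
Step 3: +8 new -> 29 infected
Step 4: +4 new -> 33 infected
Step 5: +0 new -> 33 infected

Answer: 33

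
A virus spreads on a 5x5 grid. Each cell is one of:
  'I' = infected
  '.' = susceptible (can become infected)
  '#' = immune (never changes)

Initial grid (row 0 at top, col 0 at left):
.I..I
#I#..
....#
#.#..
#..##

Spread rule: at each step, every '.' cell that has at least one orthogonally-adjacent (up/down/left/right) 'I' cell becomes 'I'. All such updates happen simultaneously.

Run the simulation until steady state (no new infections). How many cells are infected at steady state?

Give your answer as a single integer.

Answer: 17

Derivation:
Step 0 (initial): 3 infected
Step 1: +5 new -> 8 infected
Step 2: +4 new -> 12 infected
Step 3: +2 new -> 14 infected
Step 4: +2 new -> 16 infected
Step 5: +1 new -> 17 infected
Step 6: +0 new -> 17 infected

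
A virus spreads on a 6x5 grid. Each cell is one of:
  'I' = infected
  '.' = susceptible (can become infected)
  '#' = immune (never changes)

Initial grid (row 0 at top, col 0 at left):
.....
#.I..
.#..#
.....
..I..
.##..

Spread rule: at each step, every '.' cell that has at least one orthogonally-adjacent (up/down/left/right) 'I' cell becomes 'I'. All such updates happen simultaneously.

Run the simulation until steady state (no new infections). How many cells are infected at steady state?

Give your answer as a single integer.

Answer: 25

Derivation:
Step 0 (initial): 2 infected
Step 1: +7 new -> 9 infected
Step 2: +9 new -> 18 infected
Step 3: +6 new -> 24 infected
Step 4: +1 new -> 25 infected
Step 5: +0 new -> 25 infected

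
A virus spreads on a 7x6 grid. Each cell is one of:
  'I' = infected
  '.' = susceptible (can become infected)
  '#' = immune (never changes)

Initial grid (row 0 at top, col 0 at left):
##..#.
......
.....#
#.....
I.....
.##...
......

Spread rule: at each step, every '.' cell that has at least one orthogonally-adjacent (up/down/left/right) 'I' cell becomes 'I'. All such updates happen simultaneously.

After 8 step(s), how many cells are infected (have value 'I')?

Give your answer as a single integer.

Answer: 34

Derivation:
Step 0 (initial): 1 infected
Step 1: +2 new -> 3 infected
Step 2: +3 new -> 6 infected
Step 3: +4 new -> 10 infected
Step 4: +7 new -> 17 infected
Step 5: +7 new -> 24 infected
Step 6: +6 new -> 30 infected
Step 7: +3 new -> 33 infected
Step 8: +1 new -> 34 infected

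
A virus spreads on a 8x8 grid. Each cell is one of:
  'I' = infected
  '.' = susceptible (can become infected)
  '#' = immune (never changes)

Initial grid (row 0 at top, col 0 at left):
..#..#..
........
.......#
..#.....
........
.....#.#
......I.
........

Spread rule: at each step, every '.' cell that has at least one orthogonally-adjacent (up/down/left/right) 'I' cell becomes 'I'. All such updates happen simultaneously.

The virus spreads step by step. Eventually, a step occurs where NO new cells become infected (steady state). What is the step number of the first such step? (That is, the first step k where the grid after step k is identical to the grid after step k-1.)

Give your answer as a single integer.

Step 0 (initial): 1 infected
Step 1: +4 new -> 5 infected
Step 2: +4 new -> 9 infected
Step 3: +6 new -> 15 infected
Step 4: +7 new -> 22 infected
Step 5: +7 new -> 29 infected
Step 6: +9 new -> 38 infected
Step 7: +6 new -> 44 infected
Step 8: +5 new -> 49 infected
Step 9: +4 new -> 53 infected
Step 10: +2 new -> 55 infected
Step 11: +2 new -> 57 infected
Step 12: +1 new -> 58 infected
Step 13: +0 new -> 58 infected

Answer: 13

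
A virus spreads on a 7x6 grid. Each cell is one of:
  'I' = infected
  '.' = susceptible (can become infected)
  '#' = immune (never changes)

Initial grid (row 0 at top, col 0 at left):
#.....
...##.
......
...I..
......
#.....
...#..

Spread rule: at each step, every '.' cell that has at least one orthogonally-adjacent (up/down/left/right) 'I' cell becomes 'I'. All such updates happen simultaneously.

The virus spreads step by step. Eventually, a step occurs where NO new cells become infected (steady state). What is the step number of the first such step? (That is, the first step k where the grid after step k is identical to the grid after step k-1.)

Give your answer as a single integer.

Answer: 7

Derivation:
Step 0 (initial): 1 infected
Step 1: +4 new -> 5 infected
Step 2: +7 new -> 12 infected
Step 3: +8 new -> 20 infected
Step 4: +9 new -> 29 infected
Step 5: +6 new -> 35 infected
Step 6: +2 new -> 37 infected
Step 7: +0 new -> 37 infected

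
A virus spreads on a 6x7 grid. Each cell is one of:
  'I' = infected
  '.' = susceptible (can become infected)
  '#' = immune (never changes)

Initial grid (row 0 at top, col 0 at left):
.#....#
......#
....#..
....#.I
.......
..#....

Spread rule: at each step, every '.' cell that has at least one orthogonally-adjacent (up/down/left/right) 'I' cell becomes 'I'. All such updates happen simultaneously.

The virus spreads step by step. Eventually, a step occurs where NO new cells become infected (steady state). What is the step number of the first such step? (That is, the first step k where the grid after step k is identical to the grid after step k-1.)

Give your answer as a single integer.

Step 0 (initial): 1 infected
Step 1: +3 new -> 4 infected
Step 2: +3 new -> 7 infected
Step 3: +3 new -> 10 infected
Step 4: +4 new -> 14 infected
Step 5: +5 new -> 19 infected
Step 6: +5 new -> 24 infected
Step 7: +6 new -> 30 infected
Step 8: +4 new -> 34 infected
Step 9: +2 new -> 36 infected
Step 10: +0 new -> 36 infected

Answer: 10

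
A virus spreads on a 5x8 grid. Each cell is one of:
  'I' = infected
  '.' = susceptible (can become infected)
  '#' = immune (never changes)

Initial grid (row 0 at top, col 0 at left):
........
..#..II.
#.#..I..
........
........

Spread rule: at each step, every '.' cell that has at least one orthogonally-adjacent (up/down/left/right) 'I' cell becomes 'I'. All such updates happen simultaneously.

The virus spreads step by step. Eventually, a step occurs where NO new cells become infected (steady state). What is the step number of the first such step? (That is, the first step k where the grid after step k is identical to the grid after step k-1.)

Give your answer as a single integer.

Answer: 8

Derivation:
Step 0 (initial): 3 infected
Step 1: +7 new -> 10 infected
Step 2: +8 new -> 18 infected
Step 3: +5 new -> 23 infected
Step 4: +4 new -> 27 infected
Step 5: +3 new -> 30 infected
Step 6: +5 new -> 35 infected
Step 7: +2 new -> 37 infected
Step 8: +0 new -> 37 infected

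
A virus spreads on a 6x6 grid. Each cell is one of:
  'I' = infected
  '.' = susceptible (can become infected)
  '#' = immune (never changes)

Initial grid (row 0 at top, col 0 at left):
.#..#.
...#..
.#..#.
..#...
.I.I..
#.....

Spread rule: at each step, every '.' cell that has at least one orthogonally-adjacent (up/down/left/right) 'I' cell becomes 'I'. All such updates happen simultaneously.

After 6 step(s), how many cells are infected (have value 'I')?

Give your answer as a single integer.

Step 0 (initial): 2 infected
Step 1: +7 new -> 9 infected
Step 2: +6 new -> 15 infected
Step 3: +4 new -> 19 infected
Step 4: +3 new -> 22 infected
Step 5: +4 new -> 26 infected
Step 6: +3 new -> 29 infected

Answer: 29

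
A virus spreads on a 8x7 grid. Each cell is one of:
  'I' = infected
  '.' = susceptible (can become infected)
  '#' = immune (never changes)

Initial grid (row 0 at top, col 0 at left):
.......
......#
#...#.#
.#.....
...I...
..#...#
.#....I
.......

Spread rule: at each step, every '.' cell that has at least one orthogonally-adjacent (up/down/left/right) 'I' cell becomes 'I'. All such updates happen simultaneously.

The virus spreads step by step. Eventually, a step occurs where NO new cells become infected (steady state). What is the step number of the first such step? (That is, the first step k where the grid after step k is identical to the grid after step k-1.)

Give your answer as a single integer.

Step 0 (initial): 2 infected
Step 1: +6 new -> 8 infected
Step 2: +10 new -> 18 infected
Step 3: +9 new -> 27 infected
Step 4: +9 new -> 36 infected
Step 5: +6 new -> 42 infected
Step 6: +4 new -> 46 infected
Step 7: +2 new -> 48 infected
Step 8: +0 new -> 48 infected

Answer: 8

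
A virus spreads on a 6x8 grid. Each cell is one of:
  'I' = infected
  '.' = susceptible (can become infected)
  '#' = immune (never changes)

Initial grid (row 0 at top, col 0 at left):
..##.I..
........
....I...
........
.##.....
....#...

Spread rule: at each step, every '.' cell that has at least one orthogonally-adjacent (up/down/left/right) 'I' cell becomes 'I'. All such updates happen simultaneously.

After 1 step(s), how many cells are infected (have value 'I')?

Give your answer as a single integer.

Answer: 9

Derivation:
Step 0 (initial): 2 infected
Step 1: +7 new -> 9 infected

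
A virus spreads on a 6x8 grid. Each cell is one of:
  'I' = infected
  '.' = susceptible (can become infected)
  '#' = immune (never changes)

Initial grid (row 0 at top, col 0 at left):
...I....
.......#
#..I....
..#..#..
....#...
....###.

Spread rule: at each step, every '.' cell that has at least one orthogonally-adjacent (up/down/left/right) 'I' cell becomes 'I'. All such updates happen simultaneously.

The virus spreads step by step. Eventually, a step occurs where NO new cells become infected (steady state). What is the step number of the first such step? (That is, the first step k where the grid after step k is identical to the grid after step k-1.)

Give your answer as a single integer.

Step 0 (initial): 2 infected
Step 1: +6 new -> 8 infected
Step 2: +8 new -> 16 infected
Step 3: +8 new -> 24 infected
Step 4: +8 new -> 32 infected
Step 5: +4 new -> 36 infected
Step 6: +3 new -> 39 infected
Step 7: +1 new -> 40 infected
Step 8: +0 new -> 40 infected

Answer: 8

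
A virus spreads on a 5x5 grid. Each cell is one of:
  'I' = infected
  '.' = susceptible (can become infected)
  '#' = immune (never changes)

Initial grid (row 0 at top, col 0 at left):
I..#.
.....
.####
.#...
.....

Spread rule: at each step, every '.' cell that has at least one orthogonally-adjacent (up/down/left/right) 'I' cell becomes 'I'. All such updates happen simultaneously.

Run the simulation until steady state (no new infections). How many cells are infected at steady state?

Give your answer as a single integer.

Answer: 19

Derivation:
Step 0 (initial): 1 infected
Step 1: +2 new -> 3 infected
Step 2: +3 new -> 6 infected
Step 3: +2 new -> 8 infected
Step 4: +2 new -> 10 infected
Step 5: +2 new -> 12 infected
Step 6: +2 new -> 14 infected
Step 7: +2 new -> 16 infected
Step 8: +2 new -> 18 infected
Step 9: +1 new -> 19 infected
Step 10: +0 new -> 19 infected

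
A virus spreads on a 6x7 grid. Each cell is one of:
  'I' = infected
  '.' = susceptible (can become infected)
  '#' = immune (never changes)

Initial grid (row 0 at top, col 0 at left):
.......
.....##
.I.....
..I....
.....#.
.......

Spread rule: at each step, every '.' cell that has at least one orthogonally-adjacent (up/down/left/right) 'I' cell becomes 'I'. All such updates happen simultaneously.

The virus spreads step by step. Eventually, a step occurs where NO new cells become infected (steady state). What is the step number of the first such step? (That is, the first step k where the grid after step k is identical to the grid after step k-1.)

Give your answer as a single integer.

Step 0 (initial): 2 infected
Step 1: +6 new -> 8 infected
Step 2: +9 new -> 17 infected
Step 3: +9 new -> 26 infected
Step 4: +6 new -> 32 infected
Step 5: +4 new -> 36 infected
Step 6: +2 new -> 38 infected
Step 7: +1 new -> 39 infected
Step 8: +0 new -> 39 infected

Answer: 8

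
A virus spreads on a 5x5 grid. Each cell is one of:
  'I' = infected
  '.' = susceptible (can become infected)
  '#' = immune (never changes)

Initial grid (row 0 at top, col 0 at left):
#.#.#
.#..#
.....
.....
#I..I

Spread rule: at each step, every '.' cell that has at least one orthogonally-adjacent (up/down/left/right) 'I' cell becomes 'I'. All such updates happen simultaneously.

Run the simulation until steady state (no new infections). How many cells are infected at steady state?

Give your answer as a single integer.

Step 0 (initial): 2 infected
Step 1: +4 new -> 6 infected
Step 2: +5 new -> 11 infected
Step 3: +3 new -> 14 infected
Step 4: +3 new -> 17 infected
Step 5: +1 new -> 18 infected
Step 6: +0 new -> 18 infected

Answer: 18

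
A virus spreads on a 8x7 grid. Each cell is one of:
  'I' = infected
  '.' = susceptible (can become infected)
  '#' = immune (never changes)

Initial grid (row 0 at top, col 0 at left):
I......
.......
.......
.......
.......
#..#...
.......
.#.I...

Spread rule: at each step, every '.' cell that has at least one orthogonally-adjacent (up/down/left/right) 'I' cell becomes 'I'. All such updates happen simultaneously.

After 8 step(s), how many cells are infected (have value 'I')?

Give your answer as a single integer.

Step 0 (initial): 2 infected
Step 1: +5 new -> 7 infected
Step 2: +6 new -> 13 infected
Step 3: +9 new -> 22 infected
Step 4: +11 new -> 33 infected
Step 5: +10 new -> 43 infected
Step 6: +6 new -> 49 infected
Step 7: +3 new -> 52 infected
Step 8: +1 new -> 53 infected

Answer: 53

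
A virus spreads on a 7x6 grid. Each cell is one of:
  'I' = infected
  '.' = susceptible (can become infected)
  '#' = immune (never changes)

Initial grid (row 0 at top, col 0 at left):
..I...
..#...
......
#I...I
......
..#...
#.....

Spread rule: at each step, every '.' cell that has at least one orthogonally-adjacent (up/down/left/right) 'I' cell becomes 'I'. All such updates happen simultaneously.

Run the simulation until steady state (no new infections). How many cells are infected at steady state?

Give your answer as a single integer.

Step 0 (initial): 3 infected
Step 1: +8 new -> 11 infected
Step 2: +14 new -> 25 infected
Step 3: +9 new -> 34 infected
Step 4: +3 new -> 37 infected
Step 5: +1 new -> 38 infected
Step 6: +0 new -> 38 infected

Answer: 38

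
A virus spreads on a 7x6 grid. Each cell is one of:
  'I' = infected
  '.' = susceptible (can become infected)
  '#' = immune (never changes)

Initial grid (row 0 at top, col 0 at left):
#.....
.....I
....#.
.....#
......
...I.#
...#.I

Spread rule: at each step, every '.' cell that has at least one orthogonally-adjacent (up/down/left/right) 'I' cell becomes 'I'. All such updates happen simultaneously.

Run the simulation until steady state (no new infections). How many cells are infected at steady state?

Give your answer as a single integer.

Step 0 (initial): 3 infected
Step 1: +7 new -> 10 infected
Step 2: +7 new -> 17 infected
Step 3: +9 new -> 26 infected
Step 4: +6 new -> 32 infected
Step 5: +4 new -> 36 infected
Step 6: +1 new -> 37 infected
Step 7: +0 new -> 37 infected

Answer: 37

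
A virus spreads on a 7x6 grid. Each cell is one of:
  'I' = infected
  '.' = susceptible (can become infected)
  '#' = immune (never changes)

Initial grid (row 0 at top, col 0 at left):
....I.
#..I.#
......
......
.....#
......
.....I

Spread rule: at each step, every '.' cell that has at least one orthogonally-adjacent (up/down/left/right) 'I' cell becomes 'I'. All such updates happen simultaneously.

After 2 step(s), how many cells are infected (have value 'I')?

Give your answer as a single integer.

Answer: 17

Derivation:
Step 0 (initial): 3 infected
Step 1: +7 new -> 10 infected
Step 2: +7 new -> 17 infected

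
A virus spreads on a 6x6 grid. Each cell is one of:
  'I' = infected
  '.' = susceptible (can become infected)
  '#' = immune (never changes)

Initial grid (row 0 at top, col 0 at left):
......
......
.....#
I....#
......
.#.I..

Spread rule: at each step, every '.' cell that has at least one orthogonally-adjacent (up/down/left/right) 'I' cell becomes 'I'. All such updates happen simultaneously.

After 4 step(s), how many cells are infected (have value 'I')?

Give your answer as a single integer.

Step 0 (initial): 2 infected
Step 1: +6 new -> 8 infected
Step 2: +9 new -> 17 infected
Step 3: +6 new -> 23 infected
Step 4: +4 new -> 27 infected

Answer: 27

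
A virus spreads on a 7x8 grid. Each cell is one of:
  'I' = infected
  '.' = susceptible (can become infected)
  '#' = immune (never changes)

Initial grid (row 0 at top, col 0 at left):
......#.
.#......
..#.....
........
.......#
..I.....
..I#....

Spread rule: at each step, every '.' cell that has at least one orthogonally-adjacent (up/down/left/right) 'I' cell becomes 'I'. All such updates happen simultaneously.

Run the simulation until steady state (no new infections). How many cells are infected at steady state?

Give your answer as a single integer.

Step 0 (initial): 2 infected
Step 1: +4 new -> 6 infected
Step 2: +6 new -> 12 infected
Step 3: +6 new -> 18 infected
Step 4: +7 new -> 25 infected
Step 5: +7 new -> 32 infected
Step 6: +7 new -> 39 infected
Step 7: +6 new -> 45 infected
Step 8: +4 new -> 49 infected
Step 9: +1 new -> 50 infected
Step 10: +1 new -> 51 infected
Step 11: +0 new -> 51 infected

Answer: 51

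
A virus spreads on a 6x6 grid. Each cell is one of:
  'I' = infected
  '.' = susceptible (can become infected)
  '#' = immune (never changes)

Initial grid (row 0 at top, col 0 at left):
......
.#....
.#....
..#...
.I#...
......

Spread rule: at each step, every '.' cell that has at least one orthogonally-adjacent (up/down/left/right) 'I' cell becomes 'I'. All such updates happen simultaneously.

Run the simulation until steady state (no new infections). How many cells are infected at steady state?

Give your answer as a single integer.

Step 0 (initial): 1 infected
Step 1: +3 new -> 4 infected
Step 2: +3 new -> 7 infected
Step 3: +2 new -> 9 infected
Step 4: +3 new -> 12 infected
Step 5: +4 new -> 16 infected
Step 6: +4 new -> 20 infected
Step 7: +5 new -> 25 infected
Step 8: +4 new -> 29 infected
Step 9: +2 new -> 31 infected
Step 10: +1 new -> 32 infected
Step 11: +0 new -> 32 infected

Answer: 32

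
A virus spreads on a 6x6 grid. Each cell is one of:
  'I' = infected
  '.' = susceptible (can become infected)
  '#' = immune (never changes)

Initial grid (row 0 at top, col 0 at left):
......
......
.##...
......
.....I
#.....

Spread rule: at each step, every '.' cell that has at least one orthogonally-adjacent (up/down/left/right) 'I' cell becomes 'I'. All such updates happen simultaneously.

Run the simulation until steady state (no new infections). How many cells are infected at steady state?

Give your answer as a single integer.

Step 0 (initial): 1 infected
Step 1: +3 new -> 4 infected
Step 2: +4 new -> 8 infected
Step 3: +5 new -> 13 infected
Step 4: +6 new -> 19 infected
Step 5: +5 new -> 24 infected
Step 6: +3 new -> 27 infected
Step 7: +3 new -> 30 infected
Step 8: +2 new -> 32 infected
Step 9: +1 new -> 33 infected
Step 10: +0 new -> 33 infected

Answer: 33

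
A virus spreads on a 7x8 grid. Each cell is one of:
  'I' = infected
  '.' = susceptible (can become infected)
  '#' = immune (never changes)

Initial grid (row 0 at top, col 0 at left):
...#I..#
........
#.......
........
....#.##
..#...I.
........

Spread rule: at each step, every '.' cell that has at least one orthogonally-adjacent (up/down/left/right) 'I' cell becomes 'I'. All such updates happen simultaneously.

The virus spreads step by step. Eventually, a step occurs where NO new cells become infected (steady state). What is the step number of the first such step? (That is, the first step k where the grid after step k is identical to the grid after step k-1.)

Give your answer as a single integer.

Step 0 (initial): 2 infected
Step 1: +5 new -> 7 infected
Step 2: +8 new -> 15 infected
Step 3: +8 new -> 23 infected
Step 4: +9 new -> 32 infected
Step 5: +8 new -> 40 infected
Step 6: +4 new -> 44 infected
Step 7: +4 new -> 48 infected
Step 8: +1 new -> 49 infected
Step 9: +0 new -> 49 infected

Answer: 9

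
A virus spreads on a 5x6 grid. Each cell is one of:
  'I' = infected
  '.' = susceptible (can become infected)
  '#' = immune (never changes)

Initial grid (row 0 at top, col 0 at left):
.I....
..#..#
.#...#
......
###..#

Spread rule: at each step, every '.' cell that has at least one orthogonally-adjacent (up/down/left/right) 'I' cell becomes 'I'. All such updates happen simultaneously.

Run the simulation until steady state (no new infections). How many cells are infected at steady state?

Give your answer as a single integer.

Step 0 (initial): 1 infected
Step 1: +3 new -> 4 infected
Step 2: +2 new -> 6 infected
Step 3: +3 new -> 9 infected
Step 4: +4 new -> 13 infected
Step 5: +4 new -> 17 infected
Step 6: +3 new -> 20 infected
Step 7: +2 new -> 22 infected
Step 8: +0 new -> 22 infected

Answer: 22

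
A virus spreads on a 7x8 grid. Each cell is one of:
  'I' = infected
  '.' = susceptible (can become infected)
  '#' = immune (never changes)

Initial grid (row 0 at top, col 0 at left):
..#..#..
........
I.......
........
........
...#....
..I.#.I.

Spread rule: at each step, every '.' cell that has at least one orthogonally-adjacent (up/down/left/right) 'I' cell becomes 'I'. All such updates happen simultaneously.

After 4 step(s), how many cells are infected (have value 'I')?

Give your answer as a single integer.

Step 0 (initial): 3 infected
Step 1: +9 new -> 12 infected
Step 2: +11 new -> 23 infected
Step 3: +11 new -> 34 infected
Step 4: +7 new -> 41 infected

Answer: 41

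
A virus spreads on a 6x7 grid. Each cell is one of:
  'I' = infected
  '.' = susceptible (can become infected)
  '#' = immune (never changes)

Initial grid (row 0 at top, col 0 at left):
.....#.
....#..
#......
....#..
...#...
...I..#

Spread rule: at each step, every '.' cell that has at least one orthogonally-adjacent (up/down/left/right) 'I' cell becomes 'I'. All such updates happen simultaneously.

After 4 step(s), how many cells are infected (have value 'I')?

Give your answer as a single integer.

Step 0 (initial): 1 infected
Step 1: +2 new -> 3 infected
Step 2: +4 new -> 7 infected
Step 3: +4 new -> 11 infected
Step 4: +6 new -> 17 infected

Answer: 17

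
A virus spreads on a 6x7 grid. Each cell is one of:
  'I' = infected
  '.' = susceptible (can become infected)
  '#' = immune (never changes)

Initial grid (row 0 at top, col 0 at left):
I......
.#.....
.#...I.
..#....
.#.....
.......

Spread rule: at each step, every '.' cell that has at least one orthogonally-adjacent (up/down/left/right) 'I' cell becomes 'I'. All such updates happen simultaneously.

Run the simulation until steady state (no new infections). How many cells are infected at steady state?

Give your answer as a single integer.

Step 0 (initial): 2 infected
Step 1: +6 new -> 8 infected
Step 2: +9 new -> 17 infected
Step 3: +11 new -> 28 infected
Step 4: +5 new -> 33 infected
Step 5: +3 new -> 36 infected
Step 6: +2 new -> 38 infected
Step 7: +0 new -> 38 infected

Answer: 38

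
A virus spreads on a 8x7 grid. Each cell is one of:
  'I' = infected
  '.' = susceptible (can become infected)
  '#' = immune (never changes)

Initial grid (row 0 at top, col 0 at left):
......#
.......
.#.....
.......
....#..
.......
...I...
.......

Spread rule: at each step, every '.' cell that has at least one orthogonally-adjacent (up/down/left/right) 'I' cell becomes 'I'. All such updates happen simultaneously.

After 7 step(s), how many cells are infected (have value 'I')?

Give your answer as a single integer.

Step 0 (initial): 1 infected
Step 1: +4 new -> 5 infected
Step 2: +7 new -> 12 infected
Step 3: +8 new -> 20 infected
Step 4: +9 new -> 29 infected
Step 5: +7 new -> 36 infected
Step 6: +6 new -> 42 infected
Step 7: +6 new -> 48 infected

Answer: 48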